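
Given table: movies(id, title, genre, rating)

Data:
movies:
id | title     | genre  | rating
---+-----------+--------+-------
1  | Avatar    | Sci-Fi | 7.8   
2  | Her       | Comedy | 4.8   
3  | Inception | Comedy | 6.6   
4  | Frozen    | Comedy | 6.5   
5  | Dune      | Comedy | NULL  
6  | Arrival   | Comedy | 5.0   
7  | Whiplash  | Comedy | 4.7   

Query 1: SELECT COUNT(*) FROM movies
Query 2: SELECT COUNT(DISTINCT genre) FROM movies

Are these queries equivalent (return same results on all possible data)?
No, not equivalent

Query 1 returns: [(7,)]
Query 2 returns: [(2,)]

Reason: COUNT(*) counts rows, COUNT(DISTINCT genre) counts unique genres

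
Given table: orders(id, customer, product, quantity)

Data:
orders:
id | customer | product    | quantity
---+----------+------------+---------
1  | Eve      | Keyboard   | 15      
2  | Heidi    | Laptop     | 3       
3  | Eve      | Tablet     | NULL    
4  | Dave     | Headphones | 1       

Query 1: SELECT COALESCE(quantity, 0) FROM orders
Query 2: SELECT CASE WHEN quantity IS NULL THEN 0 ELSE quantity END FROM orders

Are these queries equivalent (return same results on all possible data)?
Yes, equivalent

Both queries return: [(0,), (1,), (3,), (15,)]

Reason: COALESCE vs CASE for NULL handling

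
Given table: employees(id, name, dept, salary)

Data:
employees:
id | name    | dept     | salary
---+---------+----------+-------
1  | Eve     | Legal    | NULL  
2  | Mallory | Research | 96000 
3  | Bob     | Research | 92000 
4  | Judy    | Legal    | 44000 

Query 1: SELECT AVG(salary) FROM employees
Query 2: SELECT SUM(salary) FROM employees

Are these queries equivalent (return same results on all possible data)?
No, not equivalent

Query 1 returns: [(77333.33333333333,)]
Query 2 returns: [(232000,)]

Reason: AVG vs SUM give different aggregate values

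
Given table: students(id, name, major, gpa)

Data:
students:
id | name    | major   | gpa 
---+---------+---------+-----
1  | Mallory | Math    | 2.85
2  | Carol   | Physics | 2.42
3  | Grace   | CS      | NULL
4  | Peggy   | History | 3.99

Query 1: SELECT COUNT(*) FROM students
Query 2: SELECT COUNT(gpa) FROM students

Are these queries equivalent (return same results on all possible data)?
No, not equivalent

Query 1 returns: [(4,)]
Query 2 returns: [(3,)]

Reason: COUNT(*) includes NULLs, COUNT(column) excludes them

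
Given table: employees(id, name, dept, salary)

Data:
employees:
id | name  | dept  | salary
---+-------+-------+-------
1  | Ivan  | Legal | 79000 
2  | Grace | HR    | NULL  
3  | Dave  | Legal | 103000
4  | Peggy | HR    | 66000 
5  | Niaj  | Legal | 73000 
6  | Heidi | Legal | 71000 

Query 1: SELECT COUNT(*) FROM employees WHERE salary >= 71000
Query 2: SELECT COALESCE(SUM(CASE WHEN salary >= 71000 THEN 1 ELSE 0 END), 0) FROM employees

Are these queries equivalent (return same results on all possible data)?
Yes, equivalent

Both queries return: [(4,)]

Reason: COUNT with WHERE vs conditional SUM (COALESCE handles empty-table NULL)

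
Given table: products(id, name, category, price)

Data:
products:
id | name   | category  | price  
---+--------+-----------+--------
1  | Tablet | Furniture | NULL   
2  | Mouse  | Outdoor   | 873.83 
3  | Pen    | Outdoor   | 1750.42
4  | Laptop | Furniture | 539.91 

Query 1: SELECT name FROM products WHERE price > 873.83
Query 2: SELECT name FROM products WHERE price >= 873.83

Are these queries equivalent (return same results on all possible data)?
No, not equivalent

Query 1 returns: [('Pen',)]
Query 2 returns: [('Mouse',), ('Pen',)]

Reason: > vs >= gives different results when price = 873.83 exists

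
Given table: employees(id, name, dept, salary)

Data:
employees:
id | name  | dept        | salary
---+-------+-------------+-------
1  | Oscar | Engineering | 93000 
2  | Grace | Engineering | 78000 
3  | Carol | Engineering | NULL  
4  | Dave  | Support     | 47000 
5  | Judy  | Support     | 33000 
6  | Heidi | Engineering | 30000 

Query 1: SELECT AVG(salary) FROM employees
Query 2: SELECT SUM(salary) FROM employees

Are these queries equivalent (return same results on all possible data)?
No, not equivalent

Query 1 returns: [(56200.0,)]
Query 2 returns: [(281000,)]

Reason: AVG vs SUM give different aggregate values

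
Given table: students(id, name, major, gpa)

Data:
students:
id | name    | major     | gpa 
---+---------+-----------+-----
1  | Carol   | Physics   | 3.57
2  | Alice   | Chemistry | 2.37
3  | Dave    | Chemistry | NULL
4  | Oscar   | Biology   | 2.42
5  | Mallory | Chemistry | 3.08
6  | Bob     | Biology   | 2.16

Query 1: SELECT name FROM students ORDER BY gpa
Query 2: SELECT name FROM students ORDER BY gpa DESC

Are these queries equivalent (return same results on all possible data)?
No, not equivalent

Query 1 returns: [('Dave',), ('Bob',), ('Alice',), ('Oscar',), ('Mallory',), ('Carol',)]
Query 2 returns: [('Carol',), ('Mallory',), ('Oscar',), ('Alice',), ('Bob',), ('Dave',)]

Reason: ASC vs DESC gives opposite ordering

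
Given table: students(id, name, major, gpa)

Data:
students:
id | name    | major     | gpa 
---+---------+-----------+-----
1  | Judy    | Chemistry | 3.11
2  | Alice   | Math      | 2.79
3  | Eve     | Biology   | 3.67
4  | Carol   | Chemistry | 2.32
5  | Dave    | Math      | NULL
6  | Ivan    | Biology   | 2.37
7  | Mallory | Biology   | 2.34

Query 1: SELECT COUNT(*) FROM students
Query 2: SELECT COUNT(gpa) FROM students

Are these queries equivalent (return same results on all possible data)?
No, not equivalent

Query 1 returns: [(7,)]
Query 2 returns: [(6,)]

Reason: COUNT(*) includes NULLs, COUNT(column) excludes them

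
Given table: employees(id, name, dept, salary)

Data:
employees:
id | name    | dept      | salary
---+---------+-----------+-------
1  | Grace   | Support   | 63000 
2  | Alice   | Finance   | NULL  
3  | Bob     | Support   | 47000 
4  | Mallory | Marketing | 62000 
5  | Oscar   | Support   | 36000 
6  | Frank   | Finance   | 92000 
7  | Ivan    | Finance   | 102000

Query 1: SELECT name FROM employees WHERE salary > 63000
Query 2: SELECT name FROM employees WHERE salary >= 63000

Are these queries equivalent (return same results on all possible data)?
No, not equivalent

Query 1 returns: [('Frank',), ('Ivan',)]
Query 2 returns: [('Grace',), ('Frank',), ('Ivan',)]

Reason: > vs >= gives different results when salary = 63000 exists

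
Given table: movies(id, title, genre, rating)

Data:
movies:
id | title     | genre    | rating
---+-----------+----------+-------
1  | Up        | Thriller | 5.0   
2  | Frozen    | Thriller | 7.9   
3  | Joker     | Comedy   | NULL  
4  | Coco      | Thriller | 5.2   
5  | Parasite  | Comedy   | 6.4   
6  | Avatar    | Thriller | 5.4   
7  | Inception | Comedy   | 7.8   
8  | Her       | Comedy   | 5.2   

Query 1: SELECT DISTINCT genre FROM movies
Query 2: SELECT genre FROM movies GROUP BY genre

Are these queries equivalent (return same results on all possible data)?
Yes, equivalent

Both queries return: [('Comedy',), ('Thriller',)]

Reason: Both get unique genres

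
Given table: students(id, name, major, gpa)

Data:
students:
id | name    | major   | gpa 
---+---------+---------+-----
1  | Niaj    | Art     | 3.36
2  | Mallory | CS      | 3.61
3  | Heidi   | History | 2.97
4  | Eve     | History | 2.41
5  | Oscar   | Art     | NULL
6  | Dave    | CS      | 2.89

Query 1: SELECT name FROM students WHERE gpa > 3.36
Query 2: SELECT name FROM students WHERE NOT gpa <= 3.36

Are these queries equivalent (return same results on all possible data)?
Yes, equivalent

Both queries return: [('Mallory',)]

Reason: Both filter gpa > 3.36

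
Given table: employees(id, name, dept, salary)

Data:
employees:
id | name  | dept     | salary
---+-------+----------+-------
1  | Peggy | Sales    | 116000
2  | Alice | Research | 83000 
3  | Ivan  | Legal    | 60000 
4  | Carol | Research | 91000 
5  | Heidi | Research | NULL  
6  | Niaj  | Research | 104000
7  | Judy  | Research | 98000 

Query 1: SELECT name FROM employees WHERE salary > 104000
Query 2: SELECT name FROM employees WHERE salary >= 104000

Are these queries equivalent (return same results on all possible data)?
No, not equivalent

Query 1 returns: [('Peggy',)]
Query 2 returns: [('Peggy',), ('Niaj',)]

Reason: > vs >= gives different results when salary = 104000 exists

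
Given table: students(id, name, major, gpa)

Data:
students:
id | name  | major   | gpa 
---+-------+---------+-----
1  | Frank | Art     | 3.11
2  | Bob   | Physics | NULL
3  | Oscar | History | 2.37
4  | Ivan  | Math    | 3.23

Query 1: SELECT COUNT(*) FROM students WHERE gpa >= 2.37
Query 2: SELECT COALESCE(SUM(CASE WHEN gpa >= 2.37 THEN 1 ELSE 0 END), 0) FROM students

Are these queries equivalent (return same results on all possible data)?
Yes, equivalent

Both queries return: [(3,)]

Reason: COUNT with WHERE vs conditional SUM (COALESCE handles empty-table NULL)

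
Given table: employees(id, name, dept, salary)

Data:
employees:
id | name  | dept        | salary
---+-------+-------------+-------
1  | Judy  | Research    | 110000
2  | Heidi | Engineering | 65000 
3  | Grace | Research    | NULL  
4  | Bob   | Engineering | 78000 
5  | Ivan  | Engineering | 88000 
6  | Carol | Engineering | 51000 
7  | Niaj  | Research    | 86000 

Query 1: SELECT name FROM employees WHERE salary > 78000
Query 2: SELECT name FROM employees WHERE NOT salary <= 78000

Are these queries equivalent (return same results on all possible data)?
Yes, equivalent

Both queries return: [('Ivan',), ('Judy',), ('Niaj',)]

Reason: Both filter salary > 78000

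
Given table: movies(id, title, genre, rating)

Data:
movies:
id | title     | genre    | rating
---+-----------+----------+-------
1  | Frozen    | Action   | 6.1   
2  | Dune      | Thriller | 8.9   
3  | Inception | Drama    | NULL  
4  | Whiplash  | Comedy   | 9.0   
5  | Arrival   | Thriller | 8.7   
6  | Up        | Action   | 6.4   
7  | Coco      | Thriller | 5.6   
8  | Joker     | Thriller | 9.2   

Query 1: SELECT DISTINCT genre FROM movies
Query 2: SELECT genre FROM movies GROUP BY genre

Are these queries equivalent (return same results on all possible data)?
Yes, equivalent

Both queries return: [('Action',), ('Comedy',), ('Drama',), ('Thriller',)]

Reason: Both get unique genres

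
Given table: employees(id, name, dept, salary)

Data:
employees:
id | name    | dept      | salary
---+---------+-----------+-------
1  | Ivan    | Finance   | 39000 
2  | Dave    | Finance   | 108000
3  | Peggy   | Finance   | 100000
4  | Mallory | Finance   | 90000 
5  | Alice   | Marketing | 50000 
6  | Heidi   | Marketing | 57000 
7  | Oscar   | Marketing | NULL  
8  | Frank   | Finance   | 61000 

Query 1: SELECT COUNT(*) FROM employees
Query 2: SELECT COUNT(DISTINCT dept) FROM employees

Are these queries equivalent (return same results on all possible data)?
No, not equivalent

Query 1 returns: [(8,)]
Query 2 returns: [(2,)]

Reason: COUNT(*) counts rows, COUNT(DISTINCT dept) counts unique depts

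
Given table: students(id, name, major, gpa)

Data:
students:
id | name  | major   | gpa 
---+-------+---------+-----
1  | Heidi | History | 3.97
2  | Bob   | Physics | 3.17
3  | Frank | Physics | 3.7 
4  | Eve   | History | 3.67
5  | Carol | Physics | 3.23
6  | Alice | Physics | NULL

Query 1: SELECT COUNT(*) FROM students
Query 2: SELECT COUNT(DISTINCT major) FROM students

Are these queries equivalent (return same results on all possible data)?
No, not equivalent

Query 1 returns: [(6,)]
Query 2 returns: [(2,)]

Reason: COUNT(*) counts rows, COUNT(DISTINCT major) counts unique majors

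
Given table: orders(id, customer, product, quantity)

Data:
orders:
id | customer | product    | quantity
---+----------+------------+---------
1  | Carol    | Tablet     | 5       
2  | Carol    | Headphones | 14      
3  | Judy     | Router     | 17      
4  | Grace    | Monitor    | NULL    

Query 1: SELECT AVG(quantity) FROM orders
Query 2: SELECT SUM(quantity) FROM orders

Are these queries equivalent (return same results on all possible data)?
No, not equivalent

Query 1 returns: [(12.0,)]
Query 2 returns: [(36,)]

Reason: AVG vs SUM give different aggregate values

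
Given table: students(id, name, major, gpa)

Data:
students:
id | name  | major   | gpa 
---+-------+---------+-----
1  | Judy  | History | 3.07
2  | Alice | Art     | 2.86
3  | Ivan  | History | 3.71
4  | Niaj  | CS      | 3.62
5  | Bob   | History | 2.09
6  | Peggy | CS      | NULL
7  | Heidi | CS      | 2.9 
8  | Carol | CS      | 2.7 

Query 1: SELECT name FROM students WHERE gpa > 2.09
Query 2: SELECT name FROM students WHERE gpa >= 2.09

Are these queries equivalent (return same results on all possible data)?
No, not equivalent

Query 1 returns: [('Judy',), ('Alice',), ('Ivan',), ('Niaj',), ('Heidi',), ('Carol',)]
Query 2 returns: [('Judy',), ('Alice',), ('Ivan',), ('Niaj',), ('Bob',), ('Heidi',), ('Carol',)]

Reason: > vs >= gives different results when gpa = 2.09 exists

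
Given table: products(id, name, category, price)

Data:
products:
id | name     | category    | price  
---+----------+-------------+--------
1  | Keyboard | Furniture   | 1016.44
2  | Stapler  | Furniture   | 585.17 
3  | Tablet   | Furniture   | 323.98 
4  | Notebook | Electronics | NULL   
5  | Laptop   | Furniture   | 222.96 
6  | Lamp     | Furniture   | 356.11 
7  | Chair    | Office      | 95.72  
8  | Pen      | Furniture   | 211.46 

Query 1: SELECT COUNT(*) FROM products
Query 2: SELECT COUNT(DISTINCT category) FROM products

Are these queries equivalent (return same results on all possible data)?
No, not equivalent

Query 1 returns: [(8,)]
Query 2 returns: [(3,)]

Reason: COUNT(*) counts rows, COUNT(DISTINCT category) counts unique categorys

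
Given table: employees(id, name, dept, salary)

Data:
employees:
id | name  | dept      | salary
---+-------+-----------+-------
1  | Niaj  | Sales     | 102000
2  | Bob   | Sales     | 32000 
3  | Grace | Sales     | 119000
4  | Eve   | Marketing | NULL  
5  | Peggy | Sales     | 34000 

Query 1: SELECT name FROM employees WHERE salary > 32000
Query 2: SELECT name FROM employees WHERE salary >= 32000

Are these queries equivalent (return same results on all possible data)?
No, not equivalent

Query 1 returns: [('Niaj',), ('Grace',), ('Peggy',)]
Query 2 returns: [('Niaj',), ('Bob',), ('Grace',), ('Peggy',)]

Reason: > vs >= gives different results when salary = 32000 exists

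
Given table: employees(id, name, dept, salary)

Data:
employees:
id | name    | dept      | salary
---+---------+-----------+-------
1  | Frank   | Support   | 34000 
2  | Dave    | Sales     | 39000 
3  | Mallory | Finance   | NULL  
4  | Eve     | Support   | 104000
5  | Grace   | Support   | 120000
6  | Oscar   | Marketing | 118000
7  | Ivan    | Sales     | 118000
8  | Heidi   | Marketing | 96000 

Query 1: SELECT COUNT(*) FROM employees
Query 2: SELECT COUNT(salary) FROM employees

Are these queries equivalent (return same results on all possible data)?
No, not equivalent

Query 1 returns: [(8,)]
Query 2 returns: [(7,)]

Reason: COUNT(*) includes NULLs, COUNT(column) excludes them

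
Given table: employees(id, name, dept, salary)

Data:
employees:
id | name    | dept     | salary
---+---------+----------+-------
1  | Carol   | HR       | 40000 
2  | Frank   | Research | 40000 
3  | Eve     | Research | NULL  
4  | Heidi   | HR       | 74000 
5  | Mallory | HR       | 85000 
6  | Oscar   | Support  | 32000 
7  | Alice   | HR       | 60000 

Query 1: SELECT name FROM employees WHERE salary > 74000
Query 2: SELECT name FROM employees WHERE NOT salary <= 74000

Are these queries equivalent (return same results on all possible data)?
Yes, equivalent

Both queries return: [('Mallory',)]

Reason: Both filter salary > 74000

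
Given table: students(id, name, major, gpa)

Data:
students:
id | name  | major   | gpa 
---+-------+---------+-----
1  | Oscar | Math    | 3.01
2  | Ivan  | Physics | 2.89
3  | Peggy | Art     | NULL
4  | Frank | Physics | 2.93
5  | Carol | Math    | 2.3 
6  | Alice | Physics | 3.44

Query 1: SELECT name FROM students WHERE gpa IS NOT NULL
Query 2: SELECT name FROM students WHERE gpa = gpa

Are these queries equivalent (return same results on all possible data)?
Yes, equivalent

Both queries return: [('Alice',), ('Carol',), ('Frank',), ('Ivan',), ('Oscar',)]

Reason: IS NOT NULL vs self-equality (both exclude NULLs)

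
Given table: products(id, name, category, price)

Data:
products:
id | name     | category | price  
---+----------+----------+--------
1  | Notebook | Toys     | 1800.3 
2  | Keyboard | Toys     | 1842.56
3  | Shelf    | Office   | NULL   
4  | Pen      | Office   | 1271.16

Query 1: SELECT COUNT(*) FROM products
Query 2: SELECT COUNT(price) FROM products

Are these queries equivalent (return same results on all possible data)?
No, not equivalent

Query 1 returns: [(4,)]
Query 2 returns: [(3,)]

Reason: COUNT(*) includes NULLs, COUNT(column) excludes them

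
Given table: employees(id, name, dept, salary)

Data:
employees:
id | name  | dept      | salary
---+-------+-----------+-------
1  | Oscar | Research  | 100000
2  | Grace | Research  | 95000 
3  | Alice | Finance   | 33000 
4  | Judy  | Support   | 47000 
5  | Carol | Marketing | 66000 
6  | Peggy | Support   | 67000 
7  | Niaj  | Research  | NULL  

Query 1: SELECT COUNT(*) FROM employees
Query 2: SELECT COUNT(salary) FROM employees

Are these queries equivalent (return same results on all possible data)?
No, not equivalent

Query 1 returns: [(7,)]
Query 2 returns: [(6,)]

Reason: COUNT(*) includes NULLs, COUNT(column) excludes them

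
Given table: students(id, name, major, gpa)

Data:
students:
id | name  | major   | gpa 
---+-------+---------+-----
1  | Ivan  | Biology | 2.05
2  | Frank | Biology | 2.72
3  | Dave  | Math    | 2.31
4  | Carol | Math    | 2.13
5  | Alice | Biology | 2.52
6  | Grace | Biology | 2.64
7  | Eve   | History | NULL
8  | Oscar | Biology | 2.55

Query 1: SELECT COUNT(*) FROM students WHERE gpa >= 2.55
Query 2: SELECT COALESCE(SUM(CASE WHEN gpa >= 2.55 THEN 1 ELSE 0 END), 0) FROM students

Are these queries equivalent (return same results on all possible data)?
Yes, equivalent

Both queries return: [(3,)]

Reason: COUNT with WHERE vs conditional SUM (COALESCE handles empty-table NULL)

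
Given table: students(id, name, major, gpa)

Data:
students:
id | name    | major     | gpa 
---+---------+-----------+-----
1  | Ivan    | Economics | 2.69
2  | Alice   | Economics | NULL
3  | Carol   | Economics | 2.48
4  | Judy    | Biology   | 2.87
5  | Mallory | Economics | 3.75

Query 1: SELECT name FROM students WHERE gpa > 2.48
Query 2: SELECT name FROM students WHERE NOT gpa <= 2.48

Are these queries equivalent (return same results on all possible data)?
Yes, equivalent

Both queries return: [('Ivan',), ('Judy',), ('Mallory',)]

Reason: Both filter gpa > 2.48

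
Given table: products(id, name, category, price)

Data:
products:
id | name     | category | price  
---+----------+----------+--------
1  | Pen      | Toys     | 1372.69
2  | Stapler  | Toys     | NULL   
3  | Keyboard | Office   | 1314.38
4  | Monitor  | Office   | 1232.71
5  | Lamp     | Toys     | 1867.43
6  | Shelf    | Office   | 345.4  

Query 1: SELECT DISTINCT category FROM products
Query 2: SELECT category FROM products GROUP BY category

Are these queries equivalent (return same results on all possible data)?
Yes, equivalent

Both queries return: [('Office',), ('Toys',)]

Reason: Both get unique categorys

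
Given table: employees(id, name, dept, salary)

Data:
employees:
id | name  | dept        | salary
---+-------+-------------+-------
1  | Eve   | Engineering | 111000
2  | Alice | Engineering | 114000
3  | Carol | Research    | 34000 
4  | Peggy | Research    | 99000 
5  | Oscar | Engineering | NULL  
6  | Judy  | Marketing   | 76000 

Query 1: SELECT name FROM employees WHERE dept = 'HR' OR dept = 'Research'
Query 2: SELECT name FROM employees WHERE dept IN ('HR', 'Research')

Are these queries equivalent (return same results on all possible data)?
Yes, equivalent

Both queries return: [('Carol',), ('Peggy',)]

Reason: OR vs IN are equivalent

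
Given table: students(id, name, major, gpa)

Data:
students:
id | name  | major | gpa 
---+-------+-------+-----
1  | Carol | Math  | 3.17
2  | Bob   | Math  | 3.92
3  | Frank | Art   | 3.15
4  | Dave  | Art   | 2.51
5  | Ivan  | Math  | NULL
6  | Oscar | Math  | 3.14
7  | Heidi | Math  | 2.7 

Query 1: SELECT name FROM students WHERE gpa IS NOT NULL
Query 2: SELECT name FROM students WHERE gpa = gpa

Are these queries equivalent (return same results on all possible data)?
Yes, equivalent

Both queries return: [('Bob',), ('Carol',), ('Dave',), ('Frank',), ('Heidi',), ('Oscar',)]

Reason: IS NOT NULL vs self-equality (both exclude NULLs)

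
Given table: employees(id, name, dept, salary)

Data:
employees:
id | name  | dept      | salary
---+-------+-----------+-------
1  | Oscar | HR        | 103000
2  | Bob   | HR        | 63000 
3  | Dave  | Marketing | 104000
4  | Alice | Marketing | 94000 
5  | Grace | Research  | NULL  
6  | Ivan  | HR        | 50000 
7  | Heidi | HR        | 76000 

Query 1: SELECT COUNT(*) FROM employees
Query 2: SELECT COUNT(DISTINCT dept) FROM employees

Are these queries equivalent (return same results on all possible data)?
No, not equivalent

Query 1 returns: [(7,)]
Query 2 returns: [(3,)]

Reason: COUNT(*) counts rows, COUNT(DISTINCT dept) counts unique depts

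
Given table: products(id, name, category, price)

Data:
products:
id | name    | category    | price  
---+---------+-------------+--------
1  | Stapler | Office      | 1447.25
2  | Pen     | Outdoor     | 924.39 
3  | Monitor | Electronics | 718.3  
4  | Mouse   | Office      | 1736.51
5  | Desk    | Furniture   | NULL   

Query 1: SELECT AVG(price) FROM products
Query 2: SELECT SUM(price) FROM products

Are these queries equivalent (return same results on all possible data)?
No, not equivalent

Query 1 returns: [(1206.6125,)]
Query 2 returns: [(4826.45,)]

Reason: AVG vs SUM give different aggregate values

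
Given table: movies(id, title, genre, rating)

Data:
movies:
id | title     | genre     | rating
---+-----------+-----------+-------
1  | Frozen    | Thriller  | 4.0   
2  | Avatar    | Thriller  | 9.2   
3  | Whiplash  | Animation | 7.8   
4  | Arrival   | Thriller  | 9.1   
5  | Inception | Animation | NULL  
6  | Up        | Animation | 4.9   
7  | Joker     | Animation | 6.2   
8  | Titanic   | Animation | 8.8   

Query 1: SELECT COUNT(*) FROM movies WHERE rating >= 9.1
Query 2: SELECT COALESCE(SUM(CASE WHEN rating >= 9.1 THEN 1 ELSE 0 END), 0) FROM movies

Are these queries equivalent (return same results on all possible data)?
Yes, equivalent

Both queries return: [(2,)]

Reason: COUNT with WHERE vs conditional SUM (COALESCE handles empty-table NULL)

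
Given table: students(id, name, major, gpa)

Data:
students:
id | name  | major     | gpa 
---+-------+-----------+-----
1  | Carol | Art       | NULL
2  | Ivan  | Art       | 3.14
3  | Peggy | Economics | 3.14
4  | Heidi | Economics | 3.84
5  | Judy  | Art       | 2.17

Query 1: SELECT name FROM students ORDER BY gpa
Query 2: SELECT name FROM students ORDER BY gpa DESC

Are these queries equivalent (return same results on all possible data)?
No, not equivalent

Query 1 returns: [('Carol',), ('Judy',), ('Ivan',), ('Peggy',), ('Heidi',)]
Query 2 returns: [('Heidi',), ('Ivan',), ('Peggy',), ('Judy',), ('Carol',)]

Reason: ASC vs DESC gives opposite ordering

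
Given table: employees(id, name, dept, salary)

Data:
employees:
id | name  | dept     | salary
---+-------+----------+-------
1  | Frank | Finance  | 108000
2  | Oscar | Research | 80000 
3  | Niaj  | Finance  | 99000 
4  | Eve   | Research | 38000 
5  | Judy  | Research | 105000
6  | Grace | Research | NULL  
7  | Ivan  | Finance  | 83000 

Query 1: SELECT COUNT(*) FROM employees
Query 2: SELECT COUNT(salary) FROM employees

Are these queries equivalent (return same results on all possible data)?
No, not equivalent

Query 1 returns: [(7,)]
Query 2 returns: [(6,)]

Reason: COUNT(*) includes NULLs, COUNT(column) excludes them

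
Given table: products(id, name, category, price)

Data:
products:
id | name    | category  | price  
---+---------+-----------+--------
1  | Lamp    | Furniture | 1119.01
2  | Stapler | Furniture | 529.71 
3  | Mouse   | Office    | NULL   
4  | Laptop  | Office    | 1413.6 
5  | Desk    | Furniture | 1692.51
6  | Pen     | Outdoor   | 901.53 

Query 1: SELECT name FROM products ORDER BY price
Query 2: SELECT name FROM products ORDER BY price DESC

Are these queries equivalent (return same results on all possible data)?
No, not equivalent

Query 1 returns: [('Mouse',), ('Stapler',), ('Pen',), ('Lamp',), ('Laptop',), ('Desk',)]
Query 2 returns: [('Desk',), ('Laptop',), ('Lamp',), ('Pen',), ('Stapler',), ('Mouse',)]

Reason: ASC vs DESC gives opposite ordering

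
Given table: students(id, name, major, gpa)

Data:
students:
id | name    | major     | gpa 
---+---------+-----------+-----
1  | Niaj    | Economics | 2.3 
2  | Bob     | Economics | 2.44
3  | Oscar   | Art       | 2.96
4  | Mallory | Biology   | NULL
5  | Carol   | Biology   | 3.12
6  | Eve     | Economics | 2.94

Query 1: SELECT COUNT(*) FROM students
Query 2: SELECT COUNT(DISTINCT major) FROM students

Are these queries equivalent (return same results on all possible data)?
No, not equivalent

Query 1 returns: [(6,)]
Query 2 returns: [(3,)]

Reason: COUNT(*) counts rows, COUNT(DISTINCT major) counts unique majors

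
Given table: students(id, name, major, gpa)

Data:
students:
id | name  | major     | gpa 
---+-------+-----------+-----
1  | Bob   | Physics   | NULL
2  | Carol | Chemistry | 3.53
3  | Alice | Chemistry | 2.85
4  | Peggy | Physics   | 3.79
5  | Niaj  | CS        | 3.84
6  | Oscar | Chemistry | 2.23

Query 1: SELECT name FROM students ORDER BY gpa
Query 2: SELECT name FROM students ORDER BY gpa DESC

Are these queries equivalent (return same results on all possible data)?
No, not equivalent

Query 1 returns: [('Bob',), ('Oscar',), ('Alice',), ('Carol',), ('Peggy',), ('Niaj',)]
Query 2 returns: [('Niaj',), ('Peggy',), ('Carol',), ('Alice',), ('Oscar',), ('Bob',)]

Reason: ASC vs DESC gives opposite ordering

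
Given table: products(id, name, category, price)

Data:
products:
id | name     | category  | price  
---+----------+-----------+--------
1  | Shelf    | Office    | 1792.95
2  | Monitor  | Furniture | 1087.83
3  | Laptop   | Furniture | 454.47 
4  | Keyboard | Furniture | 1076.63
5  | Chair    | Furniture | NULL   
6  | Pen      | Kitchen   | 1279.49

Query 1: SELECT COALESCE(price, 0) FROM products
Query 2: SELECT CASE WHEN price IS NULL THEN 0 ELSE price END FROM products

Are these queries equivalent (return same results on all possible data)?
Yes, equivalent

Both queries return: [(0,), (454.47,), (1076.63,), (1087.83,), (1279.49,), (1792.95,)]

Reason: COALESCE vs CASE for NULL handling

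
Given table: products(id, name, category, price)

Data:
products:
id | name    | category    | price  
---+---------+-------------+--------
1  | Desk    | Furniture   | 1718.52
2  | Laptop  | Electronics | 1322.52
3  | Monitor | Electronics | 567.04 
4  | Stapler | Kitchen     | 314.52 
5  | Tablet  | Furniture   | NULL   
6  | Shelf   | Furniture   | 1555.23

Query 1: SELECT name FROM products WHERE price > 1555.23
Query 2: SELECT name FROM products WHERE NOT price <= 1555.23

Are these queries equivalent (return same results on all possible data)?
Yes, equivalent

Both queries return: [('Desk',)]

Reason: Both filter price > 1555.23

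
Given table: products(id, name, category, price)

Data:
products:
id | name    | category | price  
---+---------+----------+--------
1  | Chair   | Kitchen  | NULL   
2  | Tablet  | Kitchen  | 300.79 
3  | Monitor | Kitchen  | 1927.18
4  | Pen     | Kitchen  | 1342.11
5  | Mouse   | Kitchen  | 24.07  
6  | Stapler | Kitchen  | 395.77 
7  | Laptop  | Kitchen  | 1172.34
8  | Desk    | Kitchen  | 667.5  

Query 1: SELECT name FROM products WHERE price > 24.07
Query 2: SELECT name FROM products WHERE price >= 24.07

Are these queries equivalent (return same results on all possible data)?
No, not equivalent

Query 1 returns: [('Tablet',), ('Monitor',), ('Pen',), ('Stapler',), ('Laptop',), ('Desk',)]
Query 2 returns: [('Tablet',), ('Monitor',), ('Pen',), ('Mouse',), ('Stapler',), ('Laptop',), ('Desk',)]

Reason: > vs >= gives different results when price = 24.07 exists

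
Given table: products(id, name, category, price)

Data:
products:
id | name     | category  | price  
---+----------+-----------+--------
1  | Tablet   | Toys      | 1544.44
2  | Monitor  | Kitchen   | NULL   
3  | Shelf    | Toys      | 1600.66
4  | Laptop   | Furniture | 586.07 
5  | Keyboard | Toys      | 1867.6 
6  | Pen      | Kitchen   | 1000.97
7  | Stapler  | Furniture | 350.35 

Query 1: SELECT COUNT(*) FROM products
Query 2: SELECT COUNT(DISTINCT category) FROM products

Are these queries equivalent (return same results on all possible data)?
No, not equivalent

Query 1 returns: [(7,)]
Query 2 returns: [(3,)]

Reason: COUNT(*) counts rows, COUNT(DISTINCT category) counts unique categorys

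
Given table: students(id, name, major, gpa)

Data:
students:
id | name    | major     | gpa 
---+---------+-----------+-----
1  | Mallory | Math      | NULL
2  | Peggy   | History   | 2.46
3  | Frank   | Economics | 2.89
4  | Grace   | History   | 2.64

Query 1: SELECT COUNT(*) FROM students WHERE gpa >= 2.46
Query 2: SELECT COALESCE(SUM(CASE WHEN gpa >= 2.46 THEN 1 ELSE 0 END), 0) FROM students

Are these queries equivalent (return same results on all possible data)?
Yes, equivalent

Both queries return: [(3,)]

Reason: COUNT with WHERE vs conditional SUM (COALESCE handles empty-table NULL)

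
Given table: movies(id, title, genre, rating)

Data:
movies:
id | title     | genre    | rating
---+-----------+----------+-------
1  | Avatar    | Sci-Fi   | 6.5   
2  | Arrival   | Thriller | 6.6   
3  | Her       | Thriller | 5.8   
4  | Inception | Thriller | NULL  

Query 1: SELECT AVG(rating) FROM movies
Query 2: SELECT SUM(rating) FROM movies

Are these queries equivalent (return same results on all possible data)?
No, not equivalent

Query 1 returns: [(6.3,)]
Query 2 returns: [(18.9,)]

Reason: AVG vs SUM give different aggregate values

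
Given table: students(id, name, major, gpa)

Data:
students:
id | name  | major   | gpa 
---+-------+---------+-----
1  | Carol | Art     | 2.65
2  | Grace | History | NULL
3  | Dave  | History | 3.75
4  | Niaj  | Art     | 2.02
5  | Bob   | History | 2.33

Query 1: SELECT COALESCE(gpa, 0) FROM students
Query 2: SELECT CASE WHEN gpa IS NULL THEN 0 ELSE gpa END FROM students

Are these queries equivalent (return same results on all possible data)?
Yes, equivalent

Both queries return: [(0,), (2.02,), (2.33,), (2.65,), (3.75,)]

Reason: COALESCE vs CASE for NULL handling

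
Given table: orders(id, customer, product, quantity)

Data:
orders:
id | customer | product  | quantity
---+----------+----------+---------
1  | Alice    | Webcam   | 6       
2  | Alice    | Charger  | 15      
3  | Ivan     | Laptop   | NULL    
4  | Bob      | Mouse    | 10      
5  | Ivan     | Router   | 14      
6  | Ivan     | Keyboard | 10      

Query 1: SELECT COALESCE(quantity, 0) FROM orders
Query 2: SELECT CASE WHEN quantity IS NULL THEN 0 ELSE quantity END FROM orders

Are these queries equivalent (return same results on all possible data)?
Yes, equivalent

Both queries return: [(0,), (6,), (10,), (10,), (14,), (15,)]

Reason: COALESCE vs CASE for NULL handling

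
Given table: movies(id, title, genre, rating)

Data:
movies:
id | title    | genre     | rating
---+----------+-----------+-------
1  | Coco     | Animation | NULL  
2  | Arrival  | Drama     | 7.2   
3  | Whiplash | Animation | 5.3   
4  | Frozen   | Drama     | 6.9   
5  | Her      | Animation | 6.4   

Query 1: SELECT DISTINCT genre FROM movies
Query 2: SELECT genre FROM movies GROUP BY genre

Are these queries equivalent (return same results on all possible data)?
Yes, equivalent

Both queries return: [('Animation',), ('Drama',)]

Reason: Both get unique genres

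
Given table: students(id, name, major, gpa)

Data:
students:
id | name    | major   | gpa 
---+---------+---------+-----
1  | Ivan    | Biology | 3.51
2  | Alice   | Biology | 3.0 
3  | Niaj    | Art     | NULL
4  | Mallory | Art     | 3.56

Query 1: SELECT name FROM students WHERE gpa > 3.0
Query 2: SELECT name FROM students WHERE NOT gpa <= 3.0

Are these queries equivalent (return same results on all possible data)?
Yes, equivalent

Both queries return: [('Ivan',), ('Mallory',)]

Reason: Both filter gpa > 3.0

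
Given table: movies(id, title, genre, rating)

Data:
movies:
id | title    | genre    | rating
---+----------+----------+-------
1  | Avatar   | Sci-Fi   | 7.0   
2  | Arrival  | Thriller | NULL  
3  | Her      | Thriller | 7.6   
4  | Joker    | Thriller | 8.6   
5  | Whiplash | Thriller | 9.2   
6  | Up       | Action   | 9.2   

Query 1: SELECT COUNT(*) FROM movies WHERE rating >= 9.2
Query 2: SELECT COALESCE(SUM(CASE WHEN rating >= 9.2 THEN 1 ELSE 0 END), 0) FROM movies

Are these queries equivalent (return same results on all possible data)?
Yes, equivalent

Both queries return: [(2,)]

Reason: COUNT with WHERE vs conditional SUM (COALESCE handles empty-table NULL)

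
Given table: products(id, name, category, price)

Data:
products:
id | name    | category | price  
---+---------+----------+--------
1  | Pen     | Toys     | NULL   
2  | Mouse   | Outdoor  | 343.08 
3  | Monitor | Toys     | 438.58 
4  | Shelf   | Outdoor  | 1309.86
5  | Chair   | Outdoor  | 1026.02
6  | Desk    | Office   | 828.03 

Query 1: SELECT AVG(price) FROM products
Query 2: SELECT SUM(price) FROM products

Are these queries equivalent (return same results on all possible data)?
No, not equivalent

Query 1 returns: [(789.1139999999999,)]
Query 2 returns: [(3945.5699999999997,)]

Reason: AVG vs SUM give different aggregate values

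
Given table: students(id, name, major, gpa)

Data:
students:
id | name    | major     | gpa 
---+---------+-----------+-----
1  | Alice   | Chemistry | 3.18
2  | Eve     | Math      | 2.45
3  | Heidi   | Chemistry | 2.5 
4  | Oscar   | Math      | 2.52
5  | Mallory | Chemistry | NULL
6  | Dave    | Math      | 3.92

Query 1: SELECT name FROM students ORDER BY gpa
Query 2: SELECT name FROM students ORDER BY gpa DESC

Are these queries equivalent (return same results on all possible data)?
No, not equivalent

Query 1 returns: [('Mallory',), ('Eve',), ('Heidi',), ('Oscar',), ('Alice',), ('Dave',)]
Query 2 returns: [('Dave',), ('Alice',), ('Oscar',), ('Heidi',), ('Eve',), ('Mallory',)]

Reason: ASC vs DESC gives opposite ordering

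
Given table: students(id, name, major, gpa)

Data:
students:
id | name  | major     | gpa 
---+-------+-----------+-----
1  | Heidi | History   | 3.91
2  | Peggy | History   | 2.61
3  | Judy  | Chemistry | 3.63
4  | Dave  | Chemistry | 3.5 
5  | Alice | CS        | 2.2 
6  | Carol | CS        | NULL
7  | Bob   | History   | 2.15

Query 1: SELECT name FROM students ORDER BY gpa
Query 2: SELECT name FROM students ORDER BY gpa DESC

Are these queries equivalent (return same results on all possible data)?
No, not equivalent

Query 1 returns: [('Carol',), ('Bob',), ('Alice',), ('Peggy',), ('Dave',), ('Judy',), ('Heidi',)]
Query 2 returns: [('Heidi',), ('Judy',), ('Dave',), ('Peggy',), ('Alice',), ('Bob',), ('Carol',)]

Reason: ASC vs DESC gives opposite ordering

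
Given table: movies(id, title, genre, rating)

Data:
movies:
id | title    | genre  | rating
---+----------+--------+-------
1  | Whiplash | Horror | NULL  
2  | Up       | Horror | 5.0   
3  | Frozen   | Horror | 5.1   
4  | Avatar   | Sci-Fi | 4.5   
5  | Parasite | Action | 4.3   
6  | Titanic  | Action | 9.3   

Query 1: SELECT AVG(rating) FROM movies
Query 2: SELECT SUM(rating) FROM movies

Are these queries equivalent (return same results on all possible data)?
No, not equivalent

Query 1 returns: [(5.64,)]
Query 2 returns: [(28.2,)]

Reason: AVG vs SUM give different aggregate values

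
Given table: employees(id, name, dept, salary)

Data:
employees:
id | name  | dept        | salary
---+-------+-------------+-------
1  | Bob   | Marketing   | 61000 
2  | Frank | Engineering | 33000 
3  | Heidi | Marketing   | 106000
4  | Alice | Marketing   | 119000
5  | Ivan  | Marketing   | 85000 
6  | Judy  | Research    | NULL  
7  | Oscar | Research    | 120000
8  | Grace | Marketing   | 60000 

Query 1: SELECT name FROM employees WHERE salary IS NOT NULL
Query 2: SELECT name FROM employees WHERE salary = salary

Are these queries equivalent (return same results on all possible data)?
Yes, equivalent

Both queries return: [('Alice',), ('Bob',), ('Frank',), ('Grace',), ('Heidi',), ('Ivan',), ('Oscar',)]

Reason: IS NOT NULL vs self-equality (both exclude NULLs)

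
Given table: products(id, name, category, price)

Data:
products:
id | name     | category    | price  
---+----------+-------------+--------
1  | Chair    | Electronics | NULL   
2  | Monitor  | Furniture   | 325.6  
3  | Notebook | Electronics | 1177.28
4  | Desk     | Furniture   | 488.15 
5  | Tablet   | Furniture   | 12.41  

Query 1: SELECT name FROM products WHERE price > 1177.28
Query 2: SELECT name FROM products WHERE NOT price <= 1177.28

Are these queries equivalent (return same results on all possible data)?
Yes, equivalent

Both queries return: []

Reason: Both filter price > 1177.28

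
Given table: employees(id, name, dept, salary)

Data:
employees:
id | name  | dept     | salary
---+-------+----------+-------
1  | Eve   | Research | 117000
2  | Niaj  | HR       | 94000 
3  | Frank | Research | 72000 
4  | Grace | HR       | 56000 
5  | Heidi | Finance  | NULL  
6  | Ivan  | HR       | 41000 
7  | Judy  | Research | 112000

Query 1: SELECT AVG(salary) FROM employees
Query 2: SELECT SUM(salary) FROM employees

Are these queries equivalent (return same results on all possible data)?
No, not equivalent

Query 1 returns: [(82000.0,)]
Query 2 returns: [(492000,)]

Reason: AVG vs SUM give different aggregate values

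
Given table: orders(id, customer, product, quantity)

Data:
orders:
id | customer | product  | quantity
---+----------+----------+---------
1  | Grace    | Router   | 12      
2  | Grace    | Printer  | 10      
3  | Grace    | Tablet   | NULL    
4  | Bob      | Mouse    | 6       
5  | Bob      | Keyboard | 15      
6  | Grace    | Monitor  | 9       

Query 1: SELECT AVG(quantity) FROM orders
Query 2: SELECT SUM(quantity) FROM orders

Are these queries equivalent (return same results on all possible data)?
No, not equivalent

Query 1 returns: [(10.4,)]
Query 2 returns: [(52,)]

Reason: AVG vs SUM give different aggregate values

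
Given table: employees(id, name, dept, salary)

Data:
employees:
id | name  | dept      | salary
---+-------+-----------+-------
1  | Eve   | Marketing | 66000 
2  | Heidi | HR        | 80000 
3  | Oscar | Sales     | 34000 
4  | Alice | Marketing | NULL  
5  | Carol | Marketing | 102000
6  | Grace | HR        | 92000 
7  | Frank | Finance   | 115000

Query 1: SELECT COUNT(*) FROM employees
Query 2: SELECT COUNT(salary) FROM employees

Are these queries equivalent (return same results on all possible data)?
No, not equivalent

Query 1 returns: [(7,)]
Query 2 returns: [(6,)]

Reason: COUNT(*) includes NULLs, COUNT(column) excludes them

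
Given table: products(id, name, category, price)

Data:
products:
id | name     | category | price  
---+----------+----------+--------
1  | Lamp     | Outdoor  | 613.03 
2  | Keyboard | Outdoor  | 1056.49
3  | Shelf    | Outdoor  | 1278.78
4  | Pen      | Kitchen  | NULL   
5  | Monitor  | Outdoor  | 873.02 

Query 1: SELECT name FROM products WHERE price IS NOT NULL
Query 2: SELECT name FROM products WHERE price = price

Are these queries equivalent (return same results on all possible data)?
Yes, equivalent

Both queries return: [('Keyboard',), ('Lamp',), ('Monitor',), ('Shelf',)]

Reason: IS NOT NULL vs self-equality (both exclude NULLs)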